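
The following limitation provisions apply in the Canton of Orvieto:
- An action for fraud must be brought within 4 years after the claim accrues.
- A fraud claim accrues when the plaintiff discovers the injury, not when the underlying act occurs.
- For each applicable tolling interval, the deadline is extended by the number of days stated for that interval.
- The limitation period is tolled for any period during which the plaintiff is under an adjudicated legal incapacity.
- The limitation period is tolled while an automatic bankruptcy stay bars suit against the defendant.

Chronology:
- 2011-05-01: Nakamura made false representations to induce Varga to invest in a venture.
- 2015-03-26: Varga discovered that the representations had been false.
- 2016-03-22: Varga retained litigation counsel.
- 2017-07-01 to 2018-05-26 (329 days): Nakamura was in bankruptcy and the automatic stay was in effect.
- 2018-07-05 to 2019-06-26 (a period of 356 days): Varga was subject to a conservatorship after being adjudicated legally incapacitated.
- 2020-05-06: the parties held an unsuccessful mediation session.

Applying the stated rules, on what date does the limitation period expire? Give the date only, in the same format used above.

2021-02-08

The claim did not accrue until Varga discovered the injury on 2015-03-26; the 2011-05-01 act date does not start the clock under the stated rule.
4 years from 2015-03-26 is 2019-03-26.
The automatic bankruptcy stay from 2017-07-01 to 2018-05-26 tolled the period for 329 days, extending the deadline to 2020-02-18.
The plaintiff's legal incapacity from 2018-07-05 to 2019-06-26 tolled the period for 356 days, extending the deadline to 2021-02-08.
The other events in the timeline have no effect on the limitation period under the stated rules.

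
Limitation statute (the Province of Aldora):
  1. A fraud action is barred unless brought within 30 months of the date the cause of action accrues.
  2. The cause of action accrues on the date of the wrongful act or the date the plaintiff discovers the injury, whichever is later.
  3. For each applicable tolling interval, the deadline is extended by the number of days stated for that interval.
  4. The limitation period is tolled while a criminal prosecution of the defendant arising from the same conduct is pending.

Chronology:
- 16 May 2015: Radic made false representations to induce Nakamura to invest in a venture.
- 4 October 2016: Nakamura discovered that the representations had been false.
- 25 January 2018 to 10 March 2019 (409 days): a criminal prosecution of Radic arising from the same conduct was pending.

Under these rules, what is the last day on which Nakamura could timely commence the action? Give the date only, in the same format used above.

Because discovery on 4 October 2016 post-dates the 16 May 2015 act, accrual under the later-of rule falls on 4 October 2016.
30 months from 4 October 2016 is 4 April 2019.
The pending criminal prosecution from 25 January 2018 to 10 March 2019 tolled the period for 409 days, extending the deadline to 17 May 2020.

17 May 2020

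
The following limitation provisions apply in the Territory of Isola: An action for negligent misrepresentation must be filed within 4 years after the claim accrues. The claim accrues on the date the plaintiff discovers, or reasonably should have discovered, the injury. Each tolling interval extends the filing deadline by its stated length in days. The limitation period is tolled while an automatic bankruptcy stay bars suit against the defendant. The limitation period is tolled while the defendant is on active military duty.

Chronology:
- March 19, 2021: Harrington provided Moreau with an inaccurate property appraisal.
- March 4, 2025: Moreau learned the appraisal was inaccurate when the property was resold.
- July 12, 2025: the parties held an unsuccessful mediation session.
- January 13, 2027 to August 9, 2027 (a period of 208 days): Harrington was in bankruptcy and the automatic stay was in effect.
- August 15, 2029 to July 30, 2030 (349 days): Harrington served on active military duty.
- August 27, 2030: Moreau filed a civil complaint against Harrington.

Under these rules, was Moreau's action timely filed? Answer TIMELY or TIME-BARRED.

TIMELY

Under the discovery rule, the claim accrued on March 4, 2025, when Moreau discovered the injury — not on the March 19, 2021 date of the underlying act.
4 years from March 4, 2025 is March 4, 2029.
The automatic bankruptcy stay from January 13, 2027 to August 9, 2027 tolled the period for 208 days, extending the deadline to September 28, 2029.
The defendant's active military service from August 15, 2029 to July 30, 2030 tolled the period for 349 days, extending the deadline to September 12, 2030.
Nothing else in the chronology tolls or restarts the period.
The August 27, 2030 filing precedes the September 12, 2030 deadline; the claim is timely.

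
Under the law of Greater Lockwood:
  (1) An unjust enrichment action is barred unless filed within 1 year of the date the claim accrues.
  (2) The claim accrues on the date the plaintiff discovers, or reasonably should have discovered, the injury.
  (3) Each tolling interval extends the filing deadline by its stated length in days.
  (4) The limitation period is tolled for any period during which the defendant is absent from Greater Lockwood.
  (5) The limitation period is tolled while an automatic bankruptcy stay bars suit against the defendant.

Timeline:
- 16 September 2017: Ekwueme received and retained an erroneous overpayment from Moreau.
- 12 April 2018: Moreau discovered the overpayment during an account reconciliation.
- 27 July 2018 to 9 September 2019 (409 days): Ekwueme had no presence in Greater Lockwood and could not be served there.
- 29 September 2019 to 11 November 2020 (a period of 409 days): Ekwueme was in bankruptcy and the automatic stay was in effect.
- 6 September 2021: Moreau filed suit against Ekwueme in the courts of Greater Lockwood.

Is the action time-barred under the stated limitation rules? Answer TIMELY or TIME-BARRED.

Accrual is tied to discovery, so the period began on 12 April 2018 rather than on 16 September 2017 when the act occurred.
The untolled deadline — 1 year after 12 April 2018 — is 12 April 2019.
Because the defendant's absence from the jurisdiction ran from 27 July 2018 to 9 September 2019, the deadline is extended by 409 days to 25 May 2020.
The period was tolled for 409 days by the automatic bankruptcy stay (29 September 2019 to 11 November 2020), pushing the deadline to 8 July 2021.
Filing on 6 September 2021 missed the 8 July 2021 deadline — the action is time-barred.

TIME-BARRED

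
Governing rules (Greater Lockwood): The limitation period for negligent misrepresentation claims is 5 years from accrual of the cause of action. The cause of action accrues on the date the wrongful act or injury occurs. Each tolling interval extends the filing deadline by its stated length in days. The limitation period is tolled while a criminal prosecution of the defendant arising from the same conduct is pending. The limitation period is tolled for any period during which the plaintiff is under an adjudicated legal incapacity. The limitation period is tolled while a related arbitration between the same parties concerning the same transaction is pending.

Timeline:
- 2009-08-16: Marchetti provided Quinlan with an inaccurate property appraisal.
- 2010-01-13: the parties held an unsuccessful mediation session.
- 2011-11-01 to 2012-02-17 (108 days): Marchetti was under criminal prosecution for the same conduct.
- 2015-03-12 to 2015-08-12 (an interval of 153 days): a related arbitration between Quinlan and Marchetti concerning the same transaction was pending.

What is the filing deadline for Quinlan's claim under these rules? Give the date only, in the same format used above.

2014-12-02

The limitation period began to run on 2009-08-16.
5 years from 2009-08-16 is 2014-08-16.
The pending criminal prosecution from 2011-11-01 to 2012-02-17 tolled the period for 108 days, extending the deadline to 2014-12-02.
The pending related arbitration from 2015-03-12 to 2015-08-12 began after the period had already run on 2014-12-02, so it has no tolling effect.
Nothing else in the chronology tolls or restarts the period.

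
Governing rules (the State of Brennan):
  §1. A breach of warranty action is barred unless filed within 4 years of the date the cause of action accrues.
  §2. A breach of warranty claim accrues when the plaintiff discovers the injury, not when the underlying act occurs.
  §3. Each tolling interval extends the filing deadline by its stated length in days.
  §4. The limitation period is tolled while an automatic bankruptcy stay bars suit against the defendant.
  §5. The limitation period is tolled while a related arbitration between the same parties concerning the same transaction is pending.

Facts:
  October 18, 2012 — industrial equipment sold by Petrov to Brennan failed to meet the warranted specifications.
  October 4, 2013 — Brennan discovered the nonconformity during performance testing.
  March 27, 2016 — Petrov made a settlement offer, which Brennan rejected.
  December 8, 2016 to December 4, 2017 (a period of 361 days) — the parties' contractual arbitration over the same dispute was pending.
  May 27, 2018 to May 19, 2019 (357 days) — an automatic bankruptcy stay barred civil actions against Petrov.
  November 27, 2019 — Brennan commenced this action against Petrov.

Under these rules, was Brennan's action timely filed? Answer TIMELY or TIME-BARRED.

TIME-BARRED

The claim did not accrue until Brennan discovered the injury on October 4, 2013; the October 18, 2012 act date does not start the clock under the stated rule.
The untolled deadline — 4 years after October 4, 2013 — is October 4, 2017.
Because the pending related arbitration ran from December 8, 2016 to December 4, 2017, the deadline is extended by 361 days to September 30, 2018.
The automatic bankruptcy stay from May 27, 2018 to May 19, 2019 tolled the period for 357 days, extending the deadline to September 22, 2019.
Nothing else in the chronology tolls or restarts the period.
Brennan filed on November 27, 2019, after the September 22, 2019 deadline, so the action is time-barred.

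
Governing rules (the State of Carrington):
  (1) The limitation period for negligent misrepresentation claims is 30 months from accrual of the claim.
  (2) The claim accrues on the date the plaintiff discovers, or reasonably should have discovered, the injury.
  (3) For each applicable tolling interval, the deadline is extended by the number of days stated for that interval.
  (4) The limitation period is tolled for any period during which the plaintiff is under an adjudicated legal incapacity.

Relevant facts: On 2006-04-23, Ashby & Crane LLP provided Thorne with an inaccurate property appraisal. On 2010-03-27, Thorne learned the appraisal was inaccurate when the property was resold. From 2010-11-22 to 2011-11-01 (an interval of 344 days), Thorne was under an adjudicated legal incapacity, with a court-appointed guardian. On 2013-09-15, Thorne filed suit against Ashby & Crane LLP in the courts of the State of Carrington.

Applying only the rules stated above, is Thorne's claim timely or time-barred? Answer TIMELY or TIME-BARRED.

TIME-BARRED

Under the discovery rule, the claim accrued on 2010-03-27, when Thorne discovered the injury — not on the 2006-04-23 date of the underlying act.
The untolled deadline — 30 months after 2010-03-27 — is 2012-09-27.
The period was tolled for 344 days by the plaintiff's legal incapacity (2010-11-22 to 2011-11-01), pushing the deadline to 2013-09-06.
Filing on 2013-09-15 missed the 2013-09-06 deadline — the action is time-barred.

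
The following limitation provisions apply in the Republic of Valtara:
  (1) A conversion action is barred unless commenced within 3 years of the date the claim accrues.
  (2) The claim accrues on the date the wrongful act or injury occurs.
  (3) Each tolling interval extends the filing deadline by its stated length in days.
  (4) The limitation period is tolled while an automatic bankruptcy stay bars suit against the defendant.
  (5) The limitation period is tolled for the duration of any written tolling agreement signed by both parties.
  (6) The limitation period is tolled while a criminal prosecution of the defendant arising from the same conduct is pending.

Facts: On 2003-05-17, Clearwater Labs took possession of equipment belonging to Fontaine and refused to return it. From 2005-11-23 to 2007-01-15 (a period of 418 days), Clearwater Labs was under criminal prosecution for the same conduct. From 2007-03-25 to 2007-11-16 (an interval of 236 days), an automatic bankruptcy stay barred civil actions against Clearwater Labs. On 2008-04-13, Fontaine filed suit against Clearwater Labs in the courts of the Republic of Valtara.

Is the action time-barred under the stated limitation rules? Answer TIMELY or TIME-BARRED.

The claim accrued on 2003-05-17, when the wrongful act occurred.
3 years from 2003-05-17 is 2006-05-17.
The period was tolled for 418 days by the pending criminal prosecution (2005-11-23 to 2007-01-15), pushing the deadline to 2007-07-09.
Because the automatic bankruptcy stay ran from 2007-03-25 to 2007-11-16, the deadline is extended by 236 days to 2008-03-01.
Fontaine filed on 2008-04-13, after the 2008-03-01 deadline, so the action is time-barred.

TIME-BARRED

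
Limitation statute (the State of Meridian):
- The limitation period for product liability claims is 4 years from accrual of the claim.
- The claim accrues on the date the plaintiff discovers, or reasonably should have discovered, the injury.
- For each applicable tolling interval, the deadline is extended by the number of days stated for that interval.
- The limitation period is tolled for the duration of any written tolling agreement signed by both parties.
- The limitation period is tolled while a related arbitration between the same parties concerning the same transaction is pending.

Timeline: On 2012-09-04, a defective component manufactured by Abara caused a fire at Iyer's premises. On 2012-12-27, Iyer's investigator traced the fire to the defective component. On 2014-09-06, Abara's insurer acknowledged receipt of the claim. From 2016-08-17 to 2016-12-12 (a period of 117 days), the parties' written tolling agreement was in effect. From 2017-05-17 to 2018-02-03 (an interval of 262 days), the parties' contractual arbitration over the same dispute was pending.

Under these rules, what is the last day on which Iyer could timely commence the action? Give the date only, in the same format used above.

2017-04-23

Under the discovery rule, the claim accrued on 2012-12-27, when Iyer discovered the injury — not on the 2012-09-04 date of the underlying act.
4 years from 2012-12-27 is 2016-12-27.
The period was tolled for 117 days by the written tolling agreement (2016-08-17 to 2016-12-12), pushing the deadline to 2017-04-23.
The pending related arbitration from 2017-05-17 to 2018-02-03 began after the period had already run on 2017-04-23, so it has no tolling effect.
The other events in the timeline have no effect on the limitation period under the stated rules.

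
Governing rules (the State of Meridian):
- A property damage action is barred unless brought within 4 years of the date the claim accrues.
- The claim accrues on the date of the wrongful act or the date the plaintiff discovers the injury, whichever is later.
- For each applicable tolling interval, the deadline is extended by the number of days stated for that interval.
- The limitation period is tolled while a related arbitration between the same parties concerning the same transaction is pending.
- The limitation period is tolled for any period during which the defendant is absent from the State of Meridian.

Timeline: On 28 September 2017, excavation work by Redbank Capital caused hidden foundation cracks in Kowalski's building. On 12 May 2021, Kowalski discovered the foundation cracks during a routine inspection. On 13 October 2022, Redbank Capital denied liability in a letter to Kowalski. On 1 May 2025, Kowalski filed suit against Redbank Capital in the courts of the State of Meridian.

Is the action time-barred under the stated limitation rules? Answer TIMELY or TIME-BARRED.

The claim accrued on 12 May 2021 — the later of the 28 September 2017 act and the 12 May 2021 discovery.
The untolled deadline — 4 years after 12 May 2021 — is 12 May 2025.
The other events in the timeline have no effect on the limitation period under the stated rules.
Filing on 1 May 2025 beat the 12 May 2025 deadline — the action is timely.

TIMELY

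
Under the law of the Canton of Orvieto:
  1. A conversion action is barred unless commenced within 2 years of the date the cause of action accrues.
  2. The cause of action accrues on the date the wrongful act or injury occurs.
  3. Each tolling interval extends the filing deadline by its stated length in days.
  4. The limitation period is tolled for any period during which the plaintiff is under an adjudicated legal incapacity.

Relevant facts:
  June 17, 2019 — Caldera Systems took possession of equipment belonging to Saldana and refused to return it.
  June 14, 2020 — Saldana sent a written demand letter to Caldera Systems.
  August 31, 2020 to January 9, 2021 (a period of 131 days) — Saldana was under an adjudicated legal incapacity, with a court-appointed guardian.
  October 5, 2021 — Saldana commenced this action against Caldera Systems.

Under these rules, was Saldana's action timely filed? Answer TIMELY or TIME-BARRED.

The limitation period began to run on June 17, 2019.
2 years from June 17, 2019 is June 17, 2021.
The plaintiff's legal incapacity from August 31, 2020 to January 9, 2021 tolled the period for 131 days, extending the deadline to October 26, 2021.
None of the other events listed affects the running of the period under the stated rules.
The October 5, 2021 filing precedes the October 26, 2021 deadline; the claim is timely.

TIMELY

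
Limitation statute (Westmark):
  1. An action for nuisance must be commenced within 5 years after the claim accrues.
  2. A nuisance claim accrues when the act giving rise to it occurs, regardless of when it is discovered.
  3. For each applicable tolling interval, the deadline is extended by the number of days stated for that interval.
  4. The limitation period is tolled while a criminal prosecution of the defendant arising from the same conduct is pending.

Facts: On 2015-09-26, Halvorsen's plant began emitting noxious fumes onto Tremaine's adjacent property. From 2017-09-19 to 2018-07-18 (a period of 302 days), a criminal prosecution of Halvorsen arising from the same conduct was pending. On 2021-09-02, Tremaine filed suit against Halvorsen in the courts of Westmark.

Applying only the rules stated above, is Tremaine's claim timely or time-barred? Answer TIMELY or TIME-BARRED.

The limitation period began to run on 2015-09-26.
The untolled deadline — 5 years after 2015-09-26 — is 2020-09-26.
The period was tolled for 302 days by the pending criminal prosecution (2017-09-19 to 2018-07-18), pushing the deadline to 2021-07-25.
The 2021-09-02 filing falls after the 2021-07-25 deadline; the claim is time-barred.

TIME-BARRED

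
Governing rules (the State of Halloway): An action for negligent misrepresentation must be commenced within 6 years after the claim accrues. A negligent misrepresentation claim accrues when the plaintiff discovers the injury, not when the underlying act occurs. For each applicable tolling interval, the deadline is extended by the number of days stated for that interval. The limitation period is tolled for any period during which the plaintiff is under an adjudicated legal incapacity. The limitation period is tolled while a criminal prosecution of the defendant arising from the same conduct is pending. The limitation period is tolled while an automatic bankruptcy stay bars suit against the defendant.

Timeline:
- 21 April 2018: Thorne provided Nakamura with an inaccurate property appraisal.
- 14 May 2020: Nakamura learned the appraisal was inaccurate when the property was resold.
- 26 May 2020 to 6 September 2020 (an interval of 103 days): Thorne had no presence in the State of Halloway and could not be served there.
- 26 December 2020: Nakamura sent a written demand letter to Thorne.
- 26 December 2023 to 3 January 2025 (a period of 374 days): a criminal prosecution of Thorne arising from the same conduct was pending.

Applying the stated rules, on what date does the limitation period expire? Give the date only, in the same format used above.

Under the discovery rule, the claim accrued on 14 May 2020, when Nakamura discovered the injury — not on the 21 April 2018 date of the underlying act.
Adding the 6 years base period to 14 May 2020 gives a deadline of 14 May 2026, before any tolling.
Because the pending criminal prosecution ran from 26 December 2023 to 3 January 2025, the deadline is extended by 374 days to 23 May 2027.
No stated provision tolls the period for the defendant's absence, so the interval from 26 May 2020 to 6 September 2020 has no effect on the deadline.
The other events in the timeline have no effect on the limitation period under the stated rules.

23 May 2027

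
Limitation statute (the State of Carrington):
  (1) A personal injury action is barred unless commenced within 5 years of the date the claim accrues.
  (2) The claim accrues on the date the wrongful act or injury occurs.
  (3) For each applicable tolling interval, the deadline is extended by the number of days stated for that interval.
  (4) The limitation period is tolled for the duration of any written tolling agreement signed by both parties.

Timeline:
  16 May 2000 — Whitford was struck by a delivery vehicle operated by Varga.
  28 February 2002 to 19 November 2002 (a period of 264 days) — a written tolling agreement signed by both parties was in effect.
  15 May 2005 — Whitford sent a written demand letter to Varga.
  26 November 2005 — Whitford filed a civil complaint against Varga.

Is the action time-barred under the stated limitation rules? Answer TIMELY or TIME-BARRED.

The claim accrued on 16 May 2000, the date of the act.
Adding the 5 years base period to 16 May 2000 gives a deadline of 16 May 2005, before any tolling.
The written tolling agreement from 28 February 2002 to 19 November 2002 tolled the period for 264 days, extending the deadline to 4 February 2006.
Nothing else in the chronology tolls or restarts the period.
The 26 November 2005 filing precedes the 4 February 2006 deadline; the claim is timely.

TIMELY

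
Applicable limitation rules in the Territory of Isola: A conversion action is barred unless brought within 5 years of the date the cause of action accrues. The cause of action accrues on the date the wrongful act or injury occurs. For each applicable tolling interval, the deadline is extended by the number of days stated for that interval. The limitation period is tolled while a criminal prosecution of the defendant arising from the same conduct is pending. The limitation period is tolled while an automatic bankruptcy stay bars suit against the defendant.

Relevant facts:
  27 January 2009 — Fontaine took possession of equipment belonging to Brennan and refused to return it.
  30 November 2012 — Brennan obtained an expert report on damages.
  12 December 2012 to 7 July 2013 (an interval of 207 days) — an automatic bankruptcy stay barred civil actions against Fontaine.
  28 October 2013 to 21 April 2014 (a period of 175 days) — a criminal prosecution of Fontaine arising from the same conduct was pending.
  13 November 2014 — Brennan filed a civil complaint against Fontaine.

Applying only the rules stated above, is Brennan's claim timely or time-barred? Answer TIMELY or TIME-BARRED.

TIMELY

The claim accrued on 27 January 2009, when the wrongful act occurred.
Adding the 5 years base period to 27 January 2009 gives a deadline of 27 January 2014, before any tolling.
Because the automatic bankruptcy stay ran from 12 December 2012 to 7 July 2013, the deadline is extended by 207 days to 22 August 2014.
The period was tolled for 175 days by the pending criminal prosecution (28 October 2013 to 21 April 2014), pushing the deadline to 13 February 2015.
Nothing else in the chronology tolls or restarts the period.
Filing on 13 November 2014 beat the 13 February 2015 deadline — the action is timely.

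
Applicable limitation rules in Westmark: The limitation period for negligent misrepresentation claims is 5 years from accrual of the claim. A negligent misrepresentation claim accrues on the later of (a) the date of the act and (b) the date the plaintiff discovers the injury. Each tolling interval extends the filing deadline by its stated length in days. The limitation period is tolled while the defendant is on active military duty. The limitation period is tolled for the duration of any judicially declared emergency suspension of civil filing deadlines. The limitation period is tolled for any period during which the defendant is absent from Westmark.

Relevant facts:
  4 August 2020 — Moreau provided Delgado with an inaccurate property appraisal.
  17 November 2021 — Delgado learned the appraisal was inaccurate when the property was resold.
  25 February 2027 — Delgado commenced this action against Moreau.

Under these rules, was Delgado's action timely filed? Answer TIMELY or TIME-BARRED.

Because discovery on 17 November 2021 post-dates the 4 August 2020 act, accrual under the later-of rule falls on 17 November 2021.
5 years from 17 November 2021 is 17 November 2026.
Delgado filed on 25 February 2027, after the 17 November 2026 deadline, so the action is time-barred.

TIME-BARRED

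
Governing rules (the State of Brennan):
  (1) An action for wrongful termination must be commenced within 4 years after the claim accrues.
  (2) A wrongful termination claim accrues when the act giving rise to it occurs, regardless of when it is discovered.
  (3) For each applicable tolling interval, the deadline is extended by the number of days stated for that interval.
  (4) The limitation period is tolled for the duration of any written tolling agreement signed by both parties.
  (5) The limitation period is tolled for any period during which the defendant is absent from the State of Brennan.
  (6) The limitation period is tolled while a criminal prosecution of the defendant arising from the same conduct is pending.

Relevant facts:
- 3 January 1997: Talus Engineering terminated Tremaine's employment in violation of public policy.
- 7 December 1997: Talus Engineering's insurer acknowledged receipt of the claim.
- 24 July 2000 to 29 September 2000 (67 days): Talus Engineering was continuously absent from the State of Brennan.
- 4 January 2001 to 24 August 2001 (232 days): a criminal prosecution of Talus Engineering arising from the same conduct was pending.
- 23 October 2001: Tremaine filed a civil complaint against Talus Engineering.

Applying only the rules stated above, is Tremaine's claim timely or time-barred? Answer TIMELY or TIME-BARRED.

The claim accrued on 3 January 1997, when the wrongful act occurred.
4 years from 3 January 1997 is 3 January 2001.
Because the defendant's absence from the jurisdiction ran from 24 July 2000 to 29 September 2000, the deadline is extended by 67 days to 11 March 2001.
Because the pending criminal prosecution ran from 4 January 2001 to 24 August 2001, the deadline is extended by 232 days to 29 October 2001.
None of the other events listed affects the running of the period under the stated rules.
Tremaine filed on 23 October 2001, before the 29 October 2001 deadline, so the action is timely.

TIMELY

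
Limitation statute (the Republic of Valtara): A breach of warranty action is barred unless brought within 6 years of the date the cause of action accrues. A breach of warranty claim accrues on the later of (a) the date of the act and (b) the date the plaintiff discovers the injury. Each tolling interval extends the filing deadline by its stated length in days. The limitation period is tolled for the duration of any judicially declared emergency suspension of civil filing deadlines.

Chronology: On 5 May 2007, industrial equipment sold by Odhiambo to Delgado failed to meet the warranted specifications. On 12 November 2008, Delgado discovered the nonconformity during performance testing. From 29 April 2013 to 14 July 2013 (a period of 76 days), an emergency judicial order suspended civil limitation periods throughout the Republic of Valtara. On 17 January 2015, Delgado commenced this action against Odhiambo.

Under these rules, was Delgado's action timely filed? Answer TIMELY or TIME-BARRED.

TIMELY

The claim accrued on 12 November 2008 — the later of the 5 May 2007 act and the 12 November 2008 discovery.
6 years from 12 November 2008 is 12 November 2014.
The emergency suspension of filing deadlines from 29 April 2013 to 14 July 2013 tolled the period for 76 days, extending the deadline to 27 January 2015.
The 17 January 2015 filing precedes the 27 January 2015 deadline; the claim is timely.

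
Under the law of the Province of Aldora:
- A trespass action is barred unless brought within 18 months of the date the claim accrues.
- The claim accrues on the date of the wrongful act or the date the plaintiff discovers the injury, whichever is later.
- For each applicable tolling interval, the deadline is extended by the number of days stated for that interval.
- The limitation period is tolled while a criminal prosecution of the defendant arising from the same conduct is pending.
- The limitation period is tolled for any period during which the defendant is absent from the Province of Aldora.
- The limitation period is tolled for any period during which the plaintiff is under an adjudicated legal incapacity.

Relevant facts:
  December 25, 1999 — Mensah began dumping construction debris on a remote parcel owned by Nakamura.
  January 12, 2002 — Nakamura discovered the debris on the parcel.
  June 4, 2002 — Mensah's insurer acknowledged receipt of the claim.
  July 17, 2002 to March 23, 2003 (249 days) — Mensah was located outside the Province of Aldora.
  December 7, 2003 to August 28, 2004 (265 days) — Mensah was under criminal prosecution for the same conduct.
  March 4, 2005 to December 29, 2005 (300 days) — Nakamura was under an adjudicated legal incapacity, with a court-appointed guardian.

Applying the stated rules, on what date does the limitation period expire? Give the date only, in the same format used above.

December 7, 2004

Taking the later of the act (December 25, 1999) and discovery (January 12, 2002), the claim accrued on January 12, 2002.
18 months from January 12, 2002 is July 12, 2003.
The defendant's absence from the jurisdiction from July 17, 2002 to March 23, 2003 tolled the period for 249 days, extending the deadline to March 17, 2004.
Because the pending criminal prosecution ran from December 7, 2003 to August 28, 2004, the deadline is extended by 265 days to December 7, 2004.
The plaintiff's legal incapacity from March 4, 2005 to December 29, 2005 began after the period had already run on December 7, 2004, so it has no tolling effect.
None of the other events listed affects the running of the period under the stated rules.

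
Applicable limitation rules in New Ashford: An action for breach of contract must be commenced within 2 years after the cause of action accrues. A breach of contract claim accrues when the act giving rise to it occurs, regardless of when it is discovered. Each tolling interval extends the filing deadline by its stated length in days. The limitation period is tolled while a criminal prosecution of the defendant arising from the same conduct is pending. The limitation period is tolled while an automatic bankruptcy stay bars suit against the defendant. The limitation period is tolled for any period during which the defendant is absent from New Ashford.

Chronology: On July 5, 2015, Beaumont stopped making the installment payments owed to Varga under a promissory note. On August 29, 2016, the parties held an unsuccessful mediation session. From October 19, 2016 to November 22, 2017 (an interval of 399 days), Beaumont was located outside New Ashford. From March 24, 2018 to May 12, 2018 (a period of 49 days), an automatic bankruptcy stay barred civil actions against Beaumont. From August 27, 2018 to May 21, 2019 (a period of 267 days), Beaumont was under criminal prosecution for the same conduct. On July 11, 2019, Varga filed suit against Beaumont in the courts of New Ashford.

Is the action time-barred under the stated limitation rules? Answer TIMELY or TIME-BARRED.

The limitation period began to run on July 5, 2015.
2 years from July 5, 2015 is July 5, 2017.
Because the defendant's absence from the jurisdiction ran from October 19, 2016 to November 22, 2017, the deadline is extended by 399 days to August 8, 2018.
Because the automatic bankruptcy stay ran from March 24, 2018 to May 12, 2018, the deadline is extended by 49 days to September 26, 2018.
Because the pending criminal prosecution ran from August 27, 2018 to May 21, 2019, the deadline is extended by 267 days to June 20, 2019.
None of the other events listed affects the running of the period under the stated rules.
Varga filed on July 11, 2019, after the June 20, 2019 deadline, so the action is time-barred.

TIME-BARRED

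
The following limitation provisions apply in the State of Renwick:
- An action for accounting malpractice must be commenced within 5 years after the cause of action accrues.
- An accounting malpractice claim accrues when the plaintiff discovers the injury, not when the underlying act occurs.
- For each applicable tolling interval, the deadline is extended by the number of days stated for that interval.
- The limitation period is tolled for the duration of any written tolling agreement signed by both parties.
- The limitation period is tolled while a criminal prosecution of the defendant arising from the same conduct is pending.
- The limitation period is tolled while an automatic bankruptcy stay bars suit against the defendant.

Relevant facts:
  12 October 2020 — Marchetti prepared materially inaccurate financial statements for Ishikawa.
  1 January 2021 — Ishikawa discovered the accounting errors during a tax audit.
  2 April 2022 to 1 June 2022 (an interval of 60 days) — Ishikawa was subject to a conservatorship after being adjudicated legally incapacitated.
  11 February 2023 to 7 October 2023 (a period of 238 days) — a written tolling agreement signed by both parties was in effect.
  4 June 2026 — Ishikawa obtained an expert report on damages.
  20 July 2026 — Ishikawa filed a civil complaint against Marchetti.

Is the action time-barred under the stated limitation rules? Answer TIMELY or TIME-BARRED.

Accrual is tied to discovery, so the period began on 1 January 2021 rather than on 12 October 2020 when the act occurred.
Adding the 5 years base period to 1 January 2021 gives a deadline of 1 January 2026, before any tolling.
Because the written tolling agreement ran from 11 February 2023 to 7 October 2023, the deadline is extended by 238 days to 27 August 2026.
No stated provision tolls the period for the plaintiff's incapacity, so the interval from 2 April 2022 to 1 June 2022 has no effect on the deadline.
None of the other events listed affects the running of the period under the stated rules.
Ishikawa filed on 20 July 2026, before the 27 August 2026 deadline, so the action is timely.

TIMELY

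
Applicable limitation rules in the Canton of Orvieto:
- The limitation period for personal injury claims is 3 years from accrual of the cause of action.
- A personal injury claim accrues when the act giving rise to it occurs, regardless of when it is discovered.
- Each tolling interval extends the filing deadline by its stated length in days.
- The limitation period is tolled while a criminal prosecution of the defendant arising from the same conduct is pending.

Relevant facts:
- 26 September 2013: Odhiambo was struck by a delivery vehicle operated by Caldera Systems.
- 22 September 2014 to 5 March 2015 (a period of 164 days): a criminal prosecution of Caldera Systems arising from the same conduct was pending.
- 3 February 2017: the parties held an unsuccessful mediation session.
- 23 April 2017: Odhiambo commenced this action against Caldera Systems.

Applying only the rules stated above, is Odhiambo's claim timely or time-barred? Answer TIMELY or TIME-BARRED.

TIME-BARRED

The limitation period began to run on 26 September 2013.
The untolled deadline — 3 years after 26 September 2013 — is 26 September 2016.
The pending criminal prosecution from 22 September 2014 to 5 March 2015 tolled the period for 164 days, extending the deadline to 9 March 2017.
The other events in the timeline have no effect on the limitation period under the stated rules.
The 23 April 2017 filing falls after the 9 March 2017 deadline; the claim is time-barred.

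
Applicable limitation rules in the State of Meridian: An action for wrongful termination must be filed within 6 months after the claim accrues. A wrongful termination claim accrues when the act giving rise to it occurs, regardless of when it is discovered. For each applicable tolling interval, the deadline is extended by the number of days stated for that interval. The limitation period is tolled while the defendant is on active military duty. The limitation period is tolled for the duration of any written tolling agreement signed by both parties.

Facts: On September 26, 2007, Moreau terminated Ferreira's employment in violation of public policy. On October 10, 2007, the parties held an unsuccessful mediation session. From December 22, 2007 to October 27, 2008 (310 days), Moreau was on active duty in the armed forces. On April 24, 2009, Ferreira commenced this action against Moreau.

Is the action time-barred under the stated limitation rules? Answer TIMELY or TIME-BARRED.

TIME-BARRED

The claim accrued on September 26, 2007, the date of the act.
6 months from September 26, 2007 is March 26, 2008.
Because the defendant's active military service ran from December 22, 2007 to October 27, 2008, the deadline is extended by 310 days to January 30, 2009.
None of the other events listed affects the running of the period under the stated rules.
Ferreira filed on April 24, 2009, after the January 30, 2009 deadline, so the action is time-barred.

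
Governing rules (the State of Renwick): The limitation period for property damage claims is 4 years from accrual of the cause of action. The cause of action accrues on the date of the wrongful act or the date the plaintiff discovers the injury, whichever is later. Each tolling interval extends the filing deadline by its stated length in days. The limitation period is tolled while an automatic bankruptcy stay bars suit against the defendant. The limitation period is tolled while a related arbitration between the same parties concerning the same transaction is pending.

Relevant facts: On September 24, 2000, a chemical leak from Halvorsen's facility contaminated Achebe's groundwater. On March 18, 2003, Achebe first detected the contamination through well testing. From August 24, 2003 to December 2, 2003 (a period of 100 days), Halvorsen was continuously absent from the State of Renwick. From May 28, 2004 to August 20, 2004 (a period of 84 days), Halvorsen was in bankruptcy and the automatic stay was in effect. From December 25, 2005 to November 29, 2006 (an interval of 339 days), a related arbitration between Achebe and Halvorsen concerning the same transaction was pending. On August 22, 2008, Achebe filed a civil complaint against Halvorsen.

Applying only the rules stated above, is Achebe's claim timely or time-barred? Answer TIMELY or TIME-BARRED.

Because discovery on March 18, 2003 post-dates the September 24, 2000 act, accrual under the later-of rule falls on March 18, 2003.
4 years from March 18, 2003 is March 18, 2007.
The automatic bankruptcy stay from May 28, 2004 to August 20, 2004 tolled the period for 84 days, extending the deadline to June 10, 2007.
The pending related arbitration from December 25, 2005 to November 29, 2006 tolled the period for 339 days, extending the deadline to May 14, 2008.
No stated provision tolls the period for the defendant's absence, so the interval from August 24, 2003 to December 2, 2003 has no effect on the deadline.
Filing on August 22, 2008 missed the May 14, 2008 deadline — the action is time-barred.

TIME-BARRED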